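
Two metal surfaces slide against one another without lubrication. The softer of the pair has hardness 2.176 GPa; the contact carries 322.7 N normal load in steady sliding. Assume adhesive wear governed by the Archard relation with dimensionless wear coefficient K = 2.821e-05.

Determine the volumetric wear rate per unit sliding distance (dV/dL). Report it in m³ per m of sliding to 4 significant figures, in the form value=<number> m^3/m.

value=4.184e-12 m^3/m

The computation carries exact precision. The intermediates are printed rounded. Rounded just once, at 4 significant digits.
Convert: Hardness H = 2.176 GPa = 2.176e+09 Pa.
In SI base units: W = 322.7 N, H = 2.176e+09 Pa, K = 2.821e-05.
The wear rate dV/dL = K·W/H: 2.821e-05 · 322.7 / 2.176e+09 = 4.184e-12 m³/m.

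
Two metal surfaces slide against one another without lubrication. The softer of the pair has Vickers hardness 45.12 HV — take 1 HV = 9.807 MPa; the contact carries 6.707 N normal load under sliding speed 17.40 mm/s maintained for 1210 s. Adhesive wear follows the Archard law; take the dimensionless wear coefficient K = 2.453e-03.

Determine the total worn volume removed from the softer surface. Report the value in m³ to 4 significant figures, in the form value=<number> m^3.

The algebra keeps full float precision, and intermediate values are shown rounded — one final rounding: 4 significant figures.
Convert: Sliding speed v = 17.40 mm/s = 0.01740 m/s. Distance L = v·t = 0.01740 m/s × 1210 s = 21.05 m.
Convert: Hardness H = 45.12 HV × 9.807 MPa/HV = 442.5 MPa = 4.425e+08 Pa.
SI base units throughout: W = 6.707 N, H = 4.425e+08 Pa, K = 2.453e-03.
Apply Archard: V = K·W·L/H = 2.453e-03 · 6.707 · 21.05 / 4.425e+08 = 7.828e-10 m³.

value=7.828e-10 m^3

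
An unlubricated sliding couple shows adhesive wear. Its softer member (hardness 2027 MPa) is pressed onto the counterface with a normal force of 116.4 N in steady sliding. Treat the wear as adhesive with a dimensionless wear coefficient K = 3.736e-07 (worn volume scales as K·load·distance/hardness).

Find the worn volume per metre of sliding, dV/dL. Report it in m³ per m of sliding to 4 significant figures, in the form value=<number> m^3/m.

value=2.145e-14 m^3/m

All arithmetic holds full float precision; intermediates appear rounded. Rounded just once, at 4 significant digits.
Hardness H = 2027 MPa = 2.027e+09 Pa.
In SI base units: W = 116.4 N, H = 2.027e+09 Pa, K = 3.736e-07.
Rate of wear dV/dL = K·W/H (independent of L): 3.736e-07 · 116.4 / 2.027e+09 = 2.145e-14 m³/m.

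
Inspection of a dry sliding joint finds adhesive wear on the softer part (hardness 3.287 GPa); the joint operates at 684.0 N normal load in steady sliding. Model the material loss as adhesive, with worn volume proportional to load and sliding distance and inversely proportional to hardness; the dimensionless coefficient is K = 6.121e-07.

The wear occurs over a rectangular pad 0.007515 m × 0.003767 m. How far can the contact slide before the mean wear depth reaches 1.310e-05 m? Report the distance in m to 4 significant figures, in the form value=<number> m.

value=2912 m

Displayed values are rounded — the computation runs at full precision; one last rounding: 4 significant digits.
Hardness H = 3.287 GPa = 3.287e+09 Pa.
Contact area A = 0.007515 m × 0.003767 m = 2.831e-05 m².
In SI base units: W = 684.0 N, H = 3.287e+09 Pa, K = 6.121e-07.
Wearable volume V_lim = h_lim·A = 1.310e-05 · 2.831e-05 = 3.708e-10 m³.
Sliding life L = V_lim·H/(K·W) = 3.708e-10 · 3.287e+09 / (6.121e-07 · 684.0) = 2912 m.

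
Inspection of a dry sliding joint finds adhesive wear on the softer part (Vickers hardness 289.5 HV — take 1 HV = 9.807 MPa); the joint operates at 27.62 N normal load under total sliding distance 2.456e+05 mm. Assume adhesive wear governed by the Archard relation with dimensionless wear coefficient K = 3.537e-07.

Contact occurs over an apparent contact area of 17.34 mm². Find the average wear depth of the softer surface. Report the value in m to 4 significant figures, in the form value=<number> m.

The computation holds exact precision. Intermediates are shown rounded; a lone final rounding, at 4 significant figures.
Convert: Distance L = 2.456e+05 mm = 245.6 m.
Convert: Hardness H = 289.5 HV × 9.807 MPa/HV = 2839 MPa = 2.839e+09 Pa.
Convert: Contact area A = 17.34 mm² = 1.734e-05 m².
In SI base units, W = 27.62 N, H = 2.839e+09 Pa, K = 3.537e-07.
Archard volume V = K·W·L/H = 3.537e-07 · 27.62 · 245.6 / 2.839e+09 = 8.451e-13 m³.
Depth h = V/A = 8.451e-13 / 1.734e-05 = 4.874e-08 m.

value=4.874e-08 m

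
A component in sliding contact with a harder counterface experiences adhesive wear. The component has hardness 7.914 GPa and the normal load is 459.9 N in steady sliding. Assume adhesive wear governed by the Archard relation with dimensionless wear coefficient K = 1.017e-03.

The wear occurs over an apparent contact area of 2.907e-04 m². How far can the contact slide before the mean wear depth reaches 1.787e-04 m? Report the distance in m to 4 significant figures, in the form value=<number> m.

All arithmetic holds full precision — printed values are rounded, and rounded once at the end: four significant digits.
Hardness H = 7.914 GPa = 7.914e+09 Pa.
In SI base units: W = 459.9 N, H = 7.914e+09 Pa, K = 1.017e-03.
At the depth limit, V_lim = h_lim·A = 1.787e-04 · 2.907e-04 = 5.195e-08 m³.
Thus life L = V_lim·H/(K·W) = 5.195e-08 · 7.914e+09 / (1.017e-03 · 459.9) = 879.0 m.

value=879.0 m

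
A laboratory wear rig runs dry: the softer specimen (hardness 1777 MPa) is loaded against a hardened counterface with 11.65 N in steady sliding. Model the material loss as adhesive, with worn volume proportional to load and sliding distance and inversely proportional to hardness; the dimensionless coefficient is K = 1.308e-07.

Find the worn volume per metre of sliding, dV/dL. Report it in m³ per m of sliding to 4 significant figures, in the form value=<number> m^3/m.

All working math holds full precision; intermediate values appear rounded — a single final rounding, at four significant digits.
Convert: Hardness H = 1777 MPa = 1.777e+09 Pa.
As SI base values: W = 11.65 N, H = 1.777e+09 Pa, K = 1.308e-07.
Volumetric rate dV/dL = K·W/H (independent of L): 1.308e-07 · 11.65 / 1.777e+09 = 8.575e-16 m³/m.

value=8.575e-16 m^3/m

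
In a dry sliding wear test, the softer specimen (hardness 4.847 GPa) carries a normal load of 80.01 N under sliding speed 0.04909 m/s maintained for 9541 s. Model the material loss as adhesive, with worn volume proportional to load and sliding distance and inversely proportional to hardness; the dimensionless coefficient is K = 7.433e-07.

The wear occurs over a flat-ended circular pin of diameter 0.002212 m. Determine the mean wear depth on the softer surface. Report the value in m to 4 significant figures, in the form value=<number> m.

value=1.495e-06 m

Each operation keeps exact precision — the intermediates appear rounded. Rounded once at the end, at 4 significant figures.
Distance covered L = v·t = 0.04909 m/s × 9541 s = 468.4 m.
Hardness H = 4.847 GPa = 4.847e+09 Pa.
Contact area A = π·d²/4 = π·(0.002212 m)²/4 = 3.843e-06 m².
Expressed in SI base units: W = 80.01 N, H = 4.847e+09 Pa, K = 7.433e-07.
Wear volume V = K·W·L/H = 7.433e-07 · 80.01 · 468.4 / 4.847e+09 = 5.747e-12 m³.
Mean wear depth h = V/A = 5.747e-12 / 3.843e-06 = 1.495e-06 m.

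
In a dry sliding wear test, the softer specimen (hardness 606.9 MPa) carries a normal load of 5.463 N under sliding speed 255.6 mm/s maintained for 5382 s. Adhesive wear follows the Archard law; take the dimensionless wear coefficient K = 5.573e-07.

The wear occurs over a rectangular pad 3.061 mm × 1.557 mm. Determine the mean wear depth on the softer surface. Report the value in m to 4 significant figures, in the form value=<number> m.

value=1.448e-06 m

The intermediates are displayed rounded — every step holds exact precision, and rounded once at the end: four significant figures.
Convert: Sliding speed v = 255.6 mm/s = 0.2556 m/s. The distance L = v·t = 0.2556 m/s × 5382 s = 1376 m.
Convert: Hardness H = 606.9 MPa = 6.069e+08 Pa.
Convert: Pad sides 3.061 mm × 1.557 mm = 0.003061 m × 0.001557 m. Contact area A = 0.003061 m × 0.001557 m = 4.766e-06 m².
Expressed in SI base units: W = 5.463 N, H = 6.069e+08 Pa, K = 5.573e-07.
The Archard volume V = K·W·L/H = 5.573e-07 · 5.463 · 1376 / 6.069e+08 = 6.901e-12 m³.
Mean wear depth h = V/A = 6.901e-12 / 4.766e-06 = 1.448e-06 m.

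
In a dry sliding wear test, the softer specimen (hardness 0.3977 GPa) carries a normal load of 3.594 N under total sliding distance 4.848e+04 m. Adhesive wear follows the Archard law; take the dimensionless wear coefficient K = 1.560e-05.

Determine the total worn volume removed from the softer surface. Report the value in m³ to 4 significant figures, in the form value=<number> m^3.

Intermediate values are displayed rounded, and each operation maintains full precision; one final rounding to 4 significant figures.
Convert: Hardness H = 0.3977 GPa = 3.977e+08 Pa.
Restated in SI base units: W = 3.594 N, H = 3.977e+08 Pa, K = 1.560e-05.
Archard relation: V = K·W·L/H = 1.560e-05 · 3.594 · 4.848e+04 / 3.977e+08 = 6.835e-09 m³.

value=6.835e-09 m^3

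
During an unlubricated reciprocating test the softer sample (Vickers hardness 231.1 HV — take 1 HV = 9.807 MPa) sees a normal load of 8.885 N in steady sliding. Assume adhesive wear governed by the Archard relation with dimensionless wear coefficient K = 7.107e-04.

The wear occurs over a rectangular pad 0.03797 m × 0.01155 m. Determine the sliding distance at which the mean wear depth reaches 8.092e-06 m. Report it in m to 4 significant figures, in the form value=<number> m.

Every step holds full precision — intermediate values are shown rounded. Rounded once at the end, at 4 significant digits.
Hardness H = 231.1 HV × 9.807 MPa/HV = 2266 MPa = 2.266e+09 Pa.
Contact area A = 0.03797 m × 0.01155 m = 4.386e-04 m².
SI base units throughout: W = 8.885 N, H = 2.266e+09 Pa, K = 7.107e-04.
Wearable volume V_lim = h_lim·A = 8.092e-06 · 4.386e-04 = 3.549e-09 m³.
So the life L = V_lim·H/(K·W) = 3.549e-09 · 2.266e+09 / (7.107e-04 · 8.885) = 1274 m.

value=1274 m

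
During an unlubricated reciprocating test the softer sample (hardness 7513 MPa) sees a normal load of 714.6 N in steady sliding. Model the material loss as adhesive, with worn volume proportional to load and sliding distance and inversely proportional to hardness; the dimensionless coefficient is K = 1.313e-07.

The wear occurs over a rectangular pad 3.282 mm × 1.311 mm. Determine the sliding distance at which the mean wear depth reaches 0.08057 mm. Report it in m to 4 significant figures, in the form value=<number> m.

Intermediates appear rounded; every step keeps full float precision, and rounded once at the end: four significant digits.
Hardness H = 7513 MPa = 7.513e+09 Pa.
Pad sides 3.282 mm × 1.311 mm = 0.003282 m × 0.001311 m. Contact area A = 0.003282 m × 0.001311 m = 4.303e-06 m².
Depth limit h_lim = 0.08057 mm = 8.057e-05 m.
In SI base units, W = 714.6 N, H = 7.513e+09 Pa, K = 1.313e-07.
Volume at the limit: V_lim = h_lim·A = 8.057e-05 · 4.303e-06 = 3.467e-10 m³.
Inverting, life L = V_lim·H/(K·W) = 3.467e-10 · 7.513e+09 / (1.313e-07 · 714.6) = 2.776e+04 m.

value=2.776e+04 m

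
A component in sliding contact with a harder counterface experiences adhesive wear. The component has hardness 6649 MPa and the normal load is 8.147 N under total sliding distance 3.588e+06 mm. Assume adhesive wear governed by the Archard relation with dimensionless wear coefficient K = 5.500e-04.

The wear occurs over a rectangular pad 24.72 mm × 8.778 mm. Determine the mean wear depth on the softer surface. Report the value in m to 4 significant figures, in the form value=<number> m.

value=1.114e-05 m

Each operation runs at full float precision, and intermediates are displayed rounded. Rounded just once to 4 significant digits.
Convert: Sliding distance L = 3.588e+06 mm = 3588 m.
Convert: Hardness H = 6649 MPa = 6.649e+09 Pa.
Convert: Pad sides 24.72 mm × 8.778 mm = 0.02472 m × 0.008778 m. Contact area A = 0.02472 m × 0.008778 m = 2.170e-04 m².
In SI base units: W = 8.147 N, H = 6.649e+09 Pa, K = 5.500e-04.
Wear volume V = K·W·L/H = 5.500e-04 · 8.147 · 3588 / 6.649e+09 = 2.418e-09 m³.
Depth of wear h = V/A = 2.418e-09 / 2.170e-04 = 1.114e-05 m.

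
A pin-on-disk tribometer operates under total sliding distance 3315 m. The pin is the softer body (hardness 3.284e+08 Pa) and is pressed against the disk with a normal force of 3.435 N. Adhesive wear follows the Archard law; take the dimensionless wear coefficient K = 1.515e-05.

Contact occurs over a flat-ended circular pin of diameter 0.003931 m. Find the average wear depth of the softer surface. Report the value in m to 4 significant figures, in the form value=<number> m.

Printed values are rounded. The algebra carries full precision, and a lone final rounding: 4 significant digits.
Contact area A = π·d²/4 = π·(0.003931 m)²/4 = 1.214e-05 m².
Restated in SI base units: W = 3.435 N, H = 3.284e+08 Pa, K = 1.515e-05.
Worn volume V = K·W·L/H = 1.515e-05 · 3.435 · 3315 / 3.284e+08 = 5.253e-10 m³.
Depth of wear h = V/A = 5.253e-10 / 1.214e-05 = 4.328e-05 m.

value=4.328e-05 m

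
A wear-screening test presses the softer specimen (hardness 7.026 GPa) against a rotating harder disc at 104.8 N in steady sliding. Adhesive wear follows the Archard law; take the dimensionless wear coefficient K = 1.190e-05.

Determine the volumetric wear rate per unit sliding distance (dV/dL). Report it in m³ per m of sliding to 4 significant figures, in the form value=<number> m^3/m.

value=1.775e-13 m^3/m

Each operation keeps full precision; printed values are rounded; a lone final rounding, at 4 significant figures.
Convert: Hardness H = 7.026 GPa = 7.026e+09 Pa.
Restated in SI base units: W = 104.8 N, H = 7.026e+09 Pa, K = 1.190e-05.
Wear rate dV/dL = K·W/H, per unit distance: 1.190e-05 · 104.8 / 7.026e+09 = 1.775e-13 m³/m.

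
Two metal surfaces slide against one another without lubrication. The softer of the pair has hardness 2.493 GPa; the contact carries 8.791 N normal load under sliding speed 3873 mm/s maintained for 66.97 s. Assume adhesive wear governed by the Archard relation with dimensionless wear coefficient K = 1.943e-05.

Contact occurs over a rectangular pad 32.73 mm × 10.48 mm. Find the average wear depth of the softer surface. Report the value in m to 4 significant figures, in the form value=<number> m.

All arithmetic maintains full precision. Intermediates are shown rounded; rounded once at the end to four significant figures.
Convert: Sliding speed v = 3873 mm/s = 3.873 m/s. Distance L = v·t = 3.873 m/s × 66.97 s = 259.4 m.
Convert: Hardness H = 2.493 GPa = 2.493e+09 Pa.
Convert: Pad sides 32.73 mm × 10.48 mm = 0.03273 m × 0.01048 m. Contact area A = 0.03273 m × 0.01048 m = 3.430e-04 m².
In SI base units: W = 8.791 N, H = 2.493e+09 Pa, K = 1.943e-05.
Volume removed: V = K·W·L/H = 1.943e-05 · 8.791 · 259.4 / 2.493e+09 = 1.777e-11 m³.
Depth h = V/A = 1.777e-11 / 3.430e-04 = 5.181e-08 m.

value=5.181e-08 m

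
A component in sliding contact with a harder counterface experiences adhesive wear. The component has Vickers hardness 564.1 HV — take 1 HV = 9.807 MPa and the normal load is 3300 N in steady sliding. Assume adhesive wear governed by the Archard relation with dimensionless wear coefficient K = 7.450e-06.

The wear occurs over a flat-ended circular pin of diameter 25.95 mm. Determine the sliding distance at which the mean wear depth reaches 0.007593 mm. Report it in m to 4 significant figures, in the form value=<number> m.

value=903.6 m

Every step runs at exact precision. Intermediate values are printed rounded — rounded just once to four significant digits.
Convert: Hardness H = 564.1 HV × 9.807 MPa/HV = 5532 MPa = 5.532e+09 Pa.
Convert: Pin diameter d = 25.95 mm = 0.02595 m. Contact area A = π·d²/4 = π·(0.02595 m)²/4 = 5.289e-04 m².
Convert: Depth limit h_lim = 0.007593 mm = 7.593e-06 m.
Working in SI base units: W = 3300 N, H = 5.532e+09 Pa, K = 7.450e-06.
Limit volume V_lim = h_lim·A = 7.593e-06 · 5.289e-04 = 4.016e-09 m³.
Sliding life L = V_lim·H/(K·W) = 4.016e-09 · 5.532e+09 / (7.450e-06 · 3300) = 903.6 m.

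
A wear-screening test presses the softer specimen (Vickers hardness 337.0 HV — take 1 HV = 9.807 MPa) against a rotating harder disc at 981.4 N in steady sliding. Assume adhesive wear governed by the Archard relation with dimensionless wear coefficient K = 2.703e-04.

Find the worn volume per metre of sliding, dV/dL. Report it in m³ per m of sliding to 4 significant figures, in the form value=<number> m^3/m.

value=8.026e-11 m^3/m

Every step keeps exact precision — the intermediates are displayed rounded — rounded once at the end: 4 significant digits.
Convert: Hardness H = 337.0 HV × 9.807 MPa/HV = 3305 MPa = 3.305e+09 Pa.
SI base units throughout: W = 981.4 N, H = 3.305e+09 Pa, K = 2.703e-04.
Wear rate dV/dL = K·W/H, per unit distance: 2.703e-04 · 981.4 / 3.305e+09 = 8.026e-11 m³/m.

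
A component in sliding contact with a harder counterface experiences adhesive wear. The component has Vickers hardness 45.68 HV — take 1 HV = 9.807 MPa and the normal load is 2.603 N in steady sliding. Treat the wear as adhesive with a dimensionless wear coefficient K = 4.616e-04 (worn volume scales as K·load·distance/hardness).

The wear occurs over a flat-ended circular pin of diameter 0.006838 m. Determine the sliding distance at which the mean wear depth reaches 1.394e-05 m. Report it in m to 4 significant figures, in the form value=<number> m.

value=190.9 m

Each operation maintains full float precision, and intermediate values are printed rounded. Rounded just once: 4 significant figures.
Convert: Hardness H = 45.68 HV × 9.807 MPa/HV = 448.0 MPa = 4.480e+08 Pa.
Convert: Contact area A = π·d²/4 = π·(0.006838 m)²/4 = 3.672e-05 m².
As SI base values: W = 2.603 N, H = 4.480e+08 Pa, K = 4.616e-04.
Permissible volume V_lim = h_lim·A = 1.394e-05 · 3.672e-05 = 5.119e-10 m³.
So the life L = V_lim·H/(K·W) = 5.119e-10 · 4.480e+08 / (4.616e-04 · 2.603) = 190.9 m.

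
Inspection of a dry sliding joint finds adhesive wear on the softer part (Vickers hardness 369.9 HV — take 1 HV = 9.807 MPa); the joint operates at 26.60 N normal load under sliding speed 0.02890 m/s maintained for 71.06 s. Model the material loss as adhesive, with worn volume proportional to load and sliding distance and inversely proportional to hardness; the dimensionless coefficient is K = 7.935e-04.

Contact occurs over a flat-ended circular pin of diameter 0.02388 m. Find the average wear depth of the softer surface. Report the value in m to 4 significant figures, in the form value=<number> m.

value=2.668e-08 m

The algebra runs at full float precision; intermediate values are printed rounded; one last rounding to 4 significant digits.
The distance L = v·t = 0.02890 m/s × 71.06 s = 2.054 m.
Hardness H = 369.9 HV × 9.807 MPa/HV = 3628 MPa = 3.628e+09 Pa.
Contact area A = π·d²/4 = π·(0.02388 m)²/4 = 4.479e-04 m².
As SI base values: W = 26.60 N, H = 3.628e+09 Pa, K = 7.935e-04.
Apply Archard: V = K·W·L/H = 7.935e-04 · 26.60 · 2.054 / 3.628e+09 = 1.195e-11 m³.
Mean wear depth h = V/A = 1.195e-11 / 4.479e-04 = 2.668e-08 m.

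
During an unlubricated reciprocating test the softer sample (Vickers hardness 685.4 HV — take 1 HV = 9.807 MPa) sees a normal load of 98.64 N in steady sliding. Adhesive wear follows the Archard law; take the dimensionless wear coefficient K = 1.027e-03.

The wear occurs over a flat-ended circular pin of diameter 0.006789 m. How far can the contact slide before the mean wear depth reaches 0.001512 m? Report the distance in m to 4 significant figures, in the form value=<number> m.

value=3632 m

Printed values are rounded. The computation holds exact precision, and rounded once at the end: 4 significant digits.
Hardness H = 685.4 HV × 9.807 MPa/HV = 6722 MPa = 6.722e+09 Pa.
Contact area A = π·d²/4 = π·(0.006789 m)²/4 = 3.620e-05 m².
Expressed in SI base units: W = 98.64 N, H = 6.722e+09 Pa, K = 1.027e-03.
At the depth limit, V_lim = h_lim·A = 0.001512 · 3.620e-05 = 5.473e-08 m³.
Thus life L = V_lim·H/(K·W) = 5.473e-08 · 6.722e+09 / (1.027e-03 · 98.64) = 3632 m.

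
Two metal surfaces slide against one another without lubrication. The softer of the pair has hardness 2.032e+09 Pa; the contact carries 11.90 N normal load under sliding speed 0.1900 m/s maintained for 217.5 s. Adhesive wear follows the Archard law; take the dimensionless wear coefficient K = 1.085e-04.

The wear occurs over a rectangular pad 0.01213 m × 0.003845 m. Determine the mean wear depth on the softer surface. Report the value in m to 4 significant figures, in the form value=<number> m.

All working math runs at exact precision, and the intermediates are printed rounded. Rounded just once: four significant figures.
The distance L = v·t = 0.1900 m/s × 217.5 s = 41.33 m.
Contact area A = 0.01213 m × 0.003845 m = 4.664e-05 m².
Working in SI base units: W = 11.90 N, H = 2.032e+09 Pa, K = 1.085e-04.
The Archard volume V = K·W·L/H = 1.085e-04 · 11.90 · 41.33 / 2.032e+09 = 2.626e-11 m³.
Mean wear depth h = V/A = 2.626e-11 / 4.664e-05 = 5.630e-07 m.

value=5.630e-07 m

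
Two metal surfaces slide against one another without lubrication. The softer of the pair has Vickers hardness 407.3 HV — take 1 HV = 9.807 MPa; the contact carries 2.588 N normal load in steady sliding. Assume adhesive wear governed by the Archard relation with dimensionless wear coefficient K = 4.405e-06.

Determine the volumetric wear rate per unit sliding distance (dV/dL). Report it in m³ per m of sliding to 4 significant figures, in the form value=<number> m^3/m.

value=2.854e-15 m^3/m

All arithmetic keeps exact precision. The intermediates are shown rounded — a single final rounding: 4 significant digits.
Hardness H = 407.3 HV × 9.807 MPa/HV = 3994 MPa = 3.994e+09 Pa.
Working in SI base units: W = 2.588 N, H = 3.994e+09 Pa, K = 4.405e-06.
Rate of wear dV/dL = K·W/H, per unit distance: 4.405e-06 · 2.588 / 3.994e+09 = 2.854e-15 m³/m.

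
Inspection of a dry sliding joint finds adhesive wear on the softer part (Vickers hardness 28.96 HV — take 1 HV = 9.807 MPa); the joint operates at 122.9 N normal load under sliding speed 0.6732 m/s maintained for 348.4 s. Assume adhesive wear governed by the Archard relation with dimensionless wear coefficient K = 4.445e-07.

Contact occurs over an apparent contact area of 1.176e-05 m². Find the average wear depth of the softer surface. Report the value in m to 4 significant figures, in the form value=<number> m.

Intermediate values are shown rounded. All arithmetic holds full float precision, and a single final rounding, at 4 significant digits.
Convert: The distance L = v·t = 0.6732 m/s × 348.4 s = 234.5 m.
Convert: Hardness H = 28.96 HV × 9.807 MPa/HV = 284.0 MPa = 2.840e+08 Pa.
As SI base values: W = 122.9 N, H = 2.840e+08 Pa, K = 4.445e-07.
Worn volume V = K·W·L/H = 4.445e-07 · 122.9 · 234.5 / 2.840e+08 = 4.511e-11 m³.
Average depth h = V/A = 4.511e-11 / 1.176e-05 = 3.836e-06 m.

value=3.836e-06 m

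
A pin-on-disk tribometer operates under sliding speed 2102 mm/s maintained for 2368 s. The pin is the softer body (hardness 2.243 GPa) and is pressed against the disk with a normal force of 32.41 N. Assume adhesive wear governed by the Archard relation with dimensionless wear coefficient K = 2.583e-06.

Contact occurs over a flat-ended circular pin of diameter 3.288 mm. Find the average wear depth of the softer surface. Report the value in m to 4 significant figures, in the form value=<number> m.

Intermediate values are shown rounded. Each operation maintains exact precision. Rounded once at the end, at four significant digits.
Sliding speed v = 2102 mm/s = 2.102 m/s. Total distance L = v·t = 2.102 m/s × 2368 s = 4978 m.
Hardness H = 2.243 GPa = 2.243e+09 Pa.
Pin diameter d = 3.288 mm = 0.003288 m. Contact area A = π·d²/4 = π·(0.003288 m)²/4 = 8.491e-06 m².
SI base units throughout: W = 32.41 N, H = 2.243e+09 Pa, K = 2.583e-06.
By Archard's law, V = K·W·L/H = 2.583e-06 · 32.41 · 4978 / 2.243e+09 = 1.858e-10 m³.
Depth h = V/A = 1.858e-10 / 8.491e-06 = 2.188e-05 m.

value=2.188e-05 m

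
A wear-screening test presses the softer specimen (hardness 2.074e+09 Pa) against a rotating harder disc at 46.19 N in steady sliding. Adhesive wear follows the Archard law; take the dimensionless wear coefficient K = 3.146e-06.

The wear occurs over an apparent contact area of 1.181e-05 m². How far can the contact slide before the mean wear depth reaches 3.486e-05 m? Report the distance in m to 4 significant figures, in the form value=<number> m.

value=5876 m

Intermediates appear rounded; each operation holds exact precision — one final rounding to 4 significant figures.
As SI base values: W = 46.19 N, H = 2.074e+09 Pa, K = 3.146e-06.
Limit volume V_lim = h_lim·A = 3.486e-05 · 1.181e-05 = 4.117e-10 m³.
Thus life L = V_lim·H/(K·W) = 4.117e-10 · 2.074e+09 / (3.146e-06 · 46.19) = 5876 m.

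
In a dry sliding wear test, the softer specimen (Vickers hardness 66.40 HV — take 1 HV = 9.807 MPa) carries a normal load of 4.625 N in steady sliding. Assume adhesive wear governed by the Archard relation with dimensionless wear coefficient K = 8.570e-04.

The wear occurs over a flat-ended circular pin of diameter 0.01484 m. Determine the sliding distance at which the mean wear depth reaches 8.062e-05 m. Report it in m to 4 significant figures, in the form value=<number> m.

Every step maintains full float precision. Quoted intermediates are rounded. Rounded once at the end to 4 significant digits.
Convert: Hardness H = 66.40 HV × 9.807 MPa/HV = 651.2 MPa = 6.512e+08 Pa.
Convert: Contact area A = π·d²/4 = π·(0.01484 m)²/4 = 1.730e-04 m².
In SI base units: W = 4.625 N, H = 6.512e+08 Pa, K = 8.570e-04.
Limit volume V_lim = h_lim·A = 8.062e-05 · 1.730e-04 = 1.394e-08 m³.
Sliding life L = V_lim·H/(K·W) = 1.394e-08 · 6.512e+08 / (8.570e-04 · 4.625) = 2291 m.

value=2291 m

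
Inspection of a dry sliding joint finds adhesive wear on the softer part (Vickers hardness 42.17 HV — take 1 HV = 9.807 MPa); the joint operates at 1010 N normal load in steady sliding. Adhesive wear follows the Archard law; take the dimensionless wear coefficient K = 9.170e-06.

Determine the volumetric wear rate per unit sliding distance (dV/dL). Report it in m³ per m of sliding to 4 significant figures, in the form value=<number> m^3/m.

value=2.239e-11 m^3/m

Each operation keeps full float precision. Intermediates appear rounded, and rounded once at the end: 4 significant figures.
Convert: Hardness H = 42.17 HV × 9.807 MPa/HV = 413.6 MPa = 4.136e+08 Pa.
Collected in SI base units: W = 1010 N, H = 4.136e+08 Pa, K = 9.170e-06.
Wear rate dV/dL = K·W/H — distance-free: 9.170e-06 · 1010 / 4.136e+08 = 2.239e-11 m³/m.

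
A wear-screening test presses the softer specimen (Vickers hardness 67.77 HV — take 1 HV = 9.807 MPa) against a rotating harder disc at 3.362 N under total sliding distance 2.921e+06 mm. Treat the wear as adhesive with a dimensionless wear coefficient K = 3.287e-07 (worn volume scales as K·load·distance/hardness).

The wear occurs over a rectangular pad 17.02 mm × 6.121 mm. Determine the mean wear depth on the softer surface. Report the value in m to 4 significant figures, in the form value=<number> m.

value=4.662e-08 m

Each operation carries exact precision, and intermediates appear rounded — a single final rounding to four significant digits.
Convert: Total distance L = 2.921e+06 mm = 2921 m.
Convert: Hardness H = 67.77 HV × 9.807 MPa/HV = 664.6 MPa = 6.646e+08 Pa.
Convert: Pad sides 17.02 mm × 6.121 mm = 0.01702 m × 0.006121 m. Contact area A = 0.01702 m × 0.006121 m = 1.042e-04 m².
Restated in SI base units: W = 3.362 N, H = 6.646e+08 Pa, K = 3.287e-07.
Archard volume V = K·W·L/H = 3.287e-07 · 3.362 · 2921 / 6.646e+08 = 4.857e-12 m³.
Depth h = V/A = 4.857e-12 / 1.042e-04 = 4.662e-08 m.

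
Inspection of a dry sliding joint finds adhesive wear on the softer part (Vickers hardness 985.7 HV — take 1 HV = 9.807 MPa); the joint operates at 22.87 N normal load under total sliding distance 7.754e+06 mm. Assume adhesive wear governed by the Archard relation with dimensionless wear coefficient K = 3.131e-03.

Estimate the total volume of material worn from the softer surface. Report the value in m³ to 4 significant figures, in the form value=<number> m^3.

value=5.744e-08 m^3

Shown intermediates are rounded — the computation holds full float precision — one last rounding: 4 significant digits.
Convert: Total distance L = 7.754e+06 mm = 7754 m.
Convert: Hardness H = 985.7 HV × 9.807 MPa/HV = 9667 MPa = 9.667e+09 Pa.
Collected in SI base units: W = 22.87 N, H = 9.667e+09 Pa, K = 3.131e-03.
Wear volume V = K·W·L/H = 3.131e-03 · 22.87 · 7754 / 9.667e+09 = 5.744e-08 m³.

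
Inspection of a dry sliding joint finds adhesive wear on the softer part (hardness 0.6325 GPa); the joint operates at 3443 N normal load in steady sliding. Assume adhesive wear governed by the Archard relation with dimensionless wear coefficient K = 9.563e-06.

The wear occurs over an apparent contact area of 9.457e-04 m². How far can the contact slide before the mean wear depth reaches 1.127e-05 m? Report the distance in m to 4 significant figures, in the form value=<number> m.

Intermediate values appear rounded. Every step runs at full precision; one final rounding: 4 significant digits.
Hardness H = 0.6325 GPa = 6.325e+08 Pa.
In SI base units, W = 3443 N, H = 6.325e+08 Pa, K = 9.563e-06.
Permissible volume V_lim = h_lim·A = 1.127e-05 · 9.457e-04 = 1.066e-08 m³.
Life L = V_lim·H/(K·W) = 1.066e-08 · 6.325e+08 / (9.563e-06 · 3443) = 204.7 m.

value=204.7 m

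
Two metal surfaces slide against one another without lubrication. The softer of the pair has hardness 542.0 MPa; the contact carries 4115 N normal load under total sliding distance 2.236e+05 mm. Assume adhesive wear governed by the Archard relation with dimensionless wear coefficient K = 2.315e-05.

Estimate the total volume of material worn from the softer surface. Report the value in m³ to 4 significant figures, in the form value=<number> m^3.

Displayed values are rounded. The algebra maintains full precision; rounded just once to 4 significant digits.
Path length L = 2.236e+05 mm = 223.6 m.
Hardness H = 542.0 MPa = 5.420e+08 Pa.
SI base units throughout: W = 4115 N, H = 5.420e+08 Pa, K = 2.315e-05.
Volume removed: V = K·W·L/H = 2.315e-05 · 4115 · 223.6 / 5.420e+08 = 3.930e-08 m³.

value=3.930e-08 m^3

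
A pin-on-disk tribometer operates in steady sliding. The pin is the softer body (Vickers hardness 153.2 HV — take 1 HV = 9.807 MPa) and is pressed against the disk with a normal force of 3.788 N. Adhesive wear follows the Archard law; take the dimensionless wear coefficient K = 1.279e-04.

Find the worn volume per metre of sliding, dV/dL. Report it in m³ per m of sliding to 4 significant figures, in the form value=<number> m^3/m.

All arithmetic maintains full float precision, and the intermediates are printed rounded — one last rounding: 4 significant figures.
Convert: Hardness H = 153.2 HV × 9.807 MPa/HV = 1502 MPa = 1.502e+09 Pa.
Working in SI base units: W = 3.788 N, H = 1.502e+09 Pa, K = 1.279e-04.
Rate of wear dV/dL = K·W/H (independent of L): 1.279e-04 · 3.788 / 1.502e+09 = 3.225e-13 m³/m.

value=3.225e-13 m^3/m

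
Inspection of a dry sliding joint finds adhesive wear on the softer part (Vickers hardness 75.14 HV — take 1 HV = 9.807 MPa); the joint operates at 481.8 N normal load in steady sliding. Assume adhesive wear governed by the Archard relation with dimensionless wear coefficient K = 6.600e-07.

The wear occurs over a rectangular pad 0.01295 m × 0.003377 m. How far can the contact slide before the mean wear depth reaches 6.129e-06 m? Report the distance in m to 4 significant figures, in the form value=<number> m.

Printed values are rounded — every step maintains full precision, and one final rounding to four significant digits.
Hardness H = 75.14 HV × 9.807 MPa/HV = 736.9 MPa = 7.369e+08 Pa.
Contact area A = 0.01295 m × 0.003377 m = 4.373e-05 m².
Working in SI base units: W = 481.8 N, H = 7.369e+08 Pa, K = 6.600e-07.
Permissible volume V_lim = h_lim·A = 6.129e-06 · 4.373e-05 = 2.680e-10 m³.
Inverting, life L = V_lim·H/(K·W) = 2.680e-10 · 7.369e+08 / (6.600e-07 · 481.8) = 621.1 m.

value=621.1 m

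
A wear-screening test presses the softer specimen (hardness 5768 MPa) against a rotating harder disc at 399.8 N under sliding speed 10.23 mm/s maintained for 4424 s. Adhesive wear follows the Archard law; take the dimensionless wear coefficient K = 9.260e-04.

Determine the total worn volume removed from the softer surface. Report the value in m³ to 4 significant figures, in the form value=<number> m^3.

Intermediate values appear rounded. The computation holds full float precision; a single final rounding: four significant digits.
Convert: Sliding speed v = 10.23 mm/s = 0.01023 m/s. Distance L = v·t = 0.01023 m/s × 4424 s = 45.26 m.
Convert: Hardness H = 5768 MPa = 5.768e+09 Pa.
Restated in SI base units: W = 399.8 N, H = 5.768e+09 Pa, K = 9.260e-04.
Volume removed: V = K·W·L/H = 9.260e-04 · 399.8 · 45.26 / 5.768e+09 = 2.905e-09 m³.

value=2.905e-09 m^3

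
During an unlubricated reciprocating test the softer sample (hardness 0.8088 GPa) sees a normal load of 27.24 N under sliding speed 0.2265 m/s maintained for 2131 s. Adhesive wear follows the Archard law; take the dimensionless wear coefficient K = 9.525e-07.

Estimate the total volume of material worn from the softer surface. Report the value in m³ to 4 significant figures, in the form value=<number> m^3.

value=1.548e-11 m^3

Intermediates are shown rounded. The algebra keeps full float precision. Rounded just once: four significant digits.
Convert: Sliding distance L = v·t = 0.2265 m/s × 2131 s = 482.7 m.
Convert: Hardness H = 0.8088 GPa = 8.088e+08 Pa.
SI base units throughout: W = 27.24 N, H = 8.088e+08 Pa, K = 9.525e-07.
Wear volume V = K·W·L/H = 9.525e-07 · 27.24 · 482.7 / 8.088e+08 = 1.548e-11 m³.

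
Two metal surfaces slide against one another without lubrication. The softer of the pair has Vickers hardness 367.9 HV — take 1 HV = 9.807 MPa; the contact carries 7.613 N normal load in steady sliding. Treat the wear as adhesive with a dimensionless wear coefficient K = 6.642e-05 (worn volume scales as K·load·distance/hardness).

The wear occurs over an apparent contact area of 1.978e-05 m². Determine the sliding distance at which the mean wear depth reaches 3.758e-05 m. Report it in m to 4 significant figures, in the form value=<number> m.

value=5304 m

Intermediate values are printed rounded — every step runs at full float precision — one final rounding to 4 significant figures.
Convert: Hardness H = 367.9 HV × 9.807 MPa/HV = 3608 MPa = 3.608e+09 Pa.
In SI base units: W = 7.613 N, H = 3.608e+09 Pa, K = 6.642e-05.
Permissible volume V_lim = h_lim·A = 3.758e-05 · 1.978e-05 = 7.433e-10 m³.
Sliding life L = V_lim·H/(K·W) = 7.433e-10 · 3.608e+09 / (6.642e-05 · 7.613) = 5304 m.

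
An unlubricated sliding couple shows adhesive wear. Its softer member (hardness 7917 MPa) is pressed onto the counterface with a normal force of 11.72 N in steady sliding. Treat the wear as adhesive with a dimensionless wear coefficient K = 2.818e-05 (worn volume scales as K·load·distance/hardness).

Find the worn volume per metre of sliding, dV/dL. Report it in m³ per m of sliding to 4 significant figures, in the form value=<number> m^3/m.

value=4.172e-14 m^3/m

Quoted intermediates are rounded — all working math maintains full precision. Rounded just once: four significant figures.
Convert: Hardness H = 7917 MPa = 7.917e+09 Pa.
In SI base units: W = 11.72 N, H = 7.917e+09 Pa, K = 2.818e-05.
Volumetric rate dV/dL = K·W/H: 2.818e-05 · 11.72 / 7.917e+09 = 4.172e-14 m³/m.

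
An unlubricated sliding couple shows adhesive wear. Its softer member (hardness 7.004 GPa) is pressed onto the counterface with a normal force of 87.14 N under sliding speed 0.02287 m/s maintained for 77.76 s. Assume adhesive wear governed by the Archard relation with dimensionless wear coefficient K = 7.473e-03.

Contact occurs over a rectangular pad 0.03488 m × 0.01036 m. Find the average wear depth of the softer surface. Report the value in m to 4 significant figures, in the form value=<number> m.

The computation runs at full float precision, and intermediate values appear rounded — a single final rounding, at four significant figures.
Path length L = v·t = 0.02287 m/s × 77.76 s = 1.778 m.
Hardness H = 7.004 GPa = 7.004e+09 Pa.
Contact area A = 0.03488 m × 0.01036 m = 3.614e-04 m².
In SI base units: W = 87.14 N, H = 7.004e+09 Pa, K = 7.473e-03.
Worn volume V = K·W·L/H = 7.473e-03 · 87.14 · 1.778 / 7.004e+09 = 1.653e-10 m³.
Depth h = V/A = 1.653e-10 / 3.614e-04 = 4.576e-07 m.

value=4.576e-07 m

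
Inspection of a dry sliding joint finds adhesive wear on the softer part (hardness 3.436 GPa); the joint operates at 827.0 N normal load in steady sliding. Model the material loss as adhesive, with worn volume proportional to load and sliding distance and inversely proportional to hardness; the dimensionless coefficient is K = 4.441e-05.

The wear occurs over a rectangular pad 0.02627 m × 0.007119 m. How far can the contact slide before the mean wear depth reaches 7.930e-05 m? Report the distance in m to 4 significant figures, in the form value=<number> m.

value=1387 m

The computation maintains full float precision; intermediate values are displayed rounded, and one last rounding to 4 significant figures.
Hardness H = 3.436 GPa = 3.436e+09 Pa.
Contact area A = 0.02627 m × 0.007119 m = 1.870e-04 m².
As SI base values: W = 827.0 N, H = 3.436e+09 Pa, K = 4.441e-05.
Permissible volume V_lim = h_lim·A = 7.930e-05 · 1.870e-04 = 1.483e-08 m³.
So the life L = V_lim·H/(K·W) = 1.483e-08 · 3.436e+09 / (4.441e-05 · 827.0) = 1387 m.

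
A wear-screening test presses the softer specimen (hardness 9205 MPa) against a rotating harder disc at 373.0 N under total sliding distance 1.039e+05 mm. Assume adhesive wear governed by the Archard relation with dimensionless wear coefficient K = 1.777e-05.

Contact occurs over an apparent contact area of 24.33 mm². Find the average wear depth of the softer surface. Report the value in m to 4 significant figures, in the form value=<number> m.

value=3.075e-06 m

Intermediates are printed rounded, and the computation holds exact precision, and a lone final rounding: four significant digits.
Convert: Total distance L = 1.039e+05 mm = 103.9 m.
Convert: Hardness H = 9205 MPa = 9.205e+09 Pa.
Convert: Contact area A = 24.33 mm² = 2.433e-05 m².
Working in SI base units: W = 373.0 N, H = 9.205e+09 Pa, K = 1.777e-05.
By Archard's law, V = K·W·L/H = 1.777e-05 · 373.0 · 103.9 / 9.205e+09 = 7.481e-11 m³.
Mean depth h = V/A = 7.481e-11 / 2.433e-05 = 3.075e-06 m.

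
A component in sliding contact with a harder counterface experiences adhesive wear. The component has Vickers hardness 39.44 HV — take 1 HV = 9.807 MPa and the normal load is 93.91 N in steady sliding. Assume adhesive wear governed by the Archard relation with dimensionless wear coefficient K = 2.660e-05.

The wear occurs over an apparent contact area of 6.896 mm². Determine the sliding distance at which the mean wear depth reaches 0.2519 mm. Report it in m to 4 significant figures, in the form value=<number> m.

value=269.0 m

The computation holds exact precision; the intermediates are printed rounded; rounded once at the end to four significant figures.
Convert: Hardness H = 39.44 HV × 9.807 MPa/HV = 386.8 MPa = 3.868e+08 Pa.
Convert: Contact area A = 6.896 mm² = 6.896e-06 m².
Convert: Depth limit h_lim = 0.2519 mm = 2.519e-04 m.
Restated in SI base units: W = 93.91 N, H = 3.868e+08 Pa, K = 2.660e-05.
At the depth limit, V_lim = h_lim·A = 2.519e-04 · 6.896e-06 = 1.737e-09 m³.
So the life L = V_lim·H/(K·W) = 1.737e-09 · 3.868e+08 / (2.660e-05 · 93.91) = 269.0 m.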